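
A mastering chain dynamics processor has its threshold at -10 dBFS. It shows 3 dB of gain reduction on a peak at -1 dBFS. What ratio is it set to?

Input overshoot = -1 − (-10) = 9 dB.
Output overshoot = 9 − 3 = 6 dB.
Ratio = input overshoot / output overshoot = 9 / 6 = 1.5.

1.5:1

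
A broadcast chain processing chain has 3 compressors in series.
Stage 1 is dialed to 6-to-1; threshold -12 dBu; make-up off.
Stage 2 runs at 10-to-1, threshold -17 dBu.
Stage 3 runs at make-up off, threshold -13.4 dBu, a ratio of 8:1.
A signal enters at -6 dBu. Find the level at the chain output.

-16.4 dBu

Stage 1: -6 dBu is 6 dB over -12 dBu; at 6:1 that becomes 1 dB over, giving -11 dBu.
Stage 2: -11 dBu is 6 dB over -17 dBu; at 10:1 that becomes 0.6 dB over, giving -16.4 dBu.
Stage 3: below threshold (-16.4 ≤ -13.4); passes unchanged; output -16.4 dBu.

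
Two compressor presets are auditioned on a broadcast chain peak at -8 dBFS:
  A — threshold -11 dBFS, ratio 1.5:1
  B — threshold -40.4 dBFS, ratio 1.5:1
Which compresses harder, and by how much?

B, by 9.8 dB

A: overshoot 3 dB → output overshoot 2 dB → GR 1 dB.
B: overshoot 32.4 dB → output overshoot 21.6 dB → GR 10.8 dB.
B applies 9.8 dB more gain reduction.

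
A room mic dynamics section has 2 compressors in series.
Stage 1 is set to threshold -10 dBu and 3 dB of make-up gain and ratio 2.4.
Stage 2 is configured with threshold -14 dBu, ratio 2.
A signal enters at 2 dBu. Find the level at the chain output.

Stage 1: overshoot 12 dB → 12/2.4 = 5 dB → -5 dBu; +3 dB make-up → -2 dBu.
Stage 2: 12 dB above -14 dBu, reduced 2:1 to 6 dB above → -8 dBu.

-8 dBu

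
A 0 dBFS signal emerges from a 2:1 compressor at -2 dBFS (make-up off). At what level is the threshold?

-4 dBFS

Gain reduction = 0 − (-2) = 2 dB; output overshoot = GR / (R − 1) = 2 / 1 = 2 dB.
Threshold = output − output overshoot = -2 − 2 = -4 dBFS.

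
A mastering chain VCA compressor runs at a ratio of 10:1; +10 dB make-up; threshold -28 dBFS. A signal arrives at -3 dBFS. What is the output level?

-15.5 dBFS

Overshoot: -3 − (-28) = 25 dB.
At 10:1 the overshoot is divided by 10, leaving 2.5 dB above threshold.
That puts the output at -25.5 dBFS; make-up adds 10 dB, giving -15.5 dBFS.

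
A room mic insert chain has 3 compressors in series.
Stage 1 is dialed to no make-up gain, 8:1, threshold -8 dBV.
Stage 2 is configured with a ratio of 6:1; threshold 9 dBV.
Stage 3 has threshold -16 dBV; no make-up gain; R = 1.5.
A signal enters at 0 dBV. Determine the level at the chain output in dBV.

Stage 1: 0 dBV is 8 dB over -8 dBV; at 8:1 that becomes 1 dB over, giving -7 dBV.
Stage 2: below threshold (-7 ≤ 9); passes unchanged; output -7 dBV.
Stage 3: -7 dBV is 9 dB over -16 dBV; at 1.5:1 that becomes 6 dB over, giving -10 dBV.

-10 dBV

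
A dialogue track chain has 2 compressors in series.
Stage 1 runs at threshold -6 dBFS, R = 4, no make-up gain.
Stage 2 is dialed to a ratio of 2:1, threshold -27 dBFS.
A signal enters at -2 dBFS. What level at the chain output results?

-16 dBFS

Stage 1: overshoot 4 dB → 4/4 = 1 dB → -5 dBFS.
Stage 2: overshoot 22 dB → 22/2 = 11 dB → -16 dBFS.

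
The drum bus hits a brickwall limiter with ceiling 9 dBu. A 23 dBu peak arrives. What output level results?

At ∞:1, everything above 9 dBu is held at the ceiling.

9 dBu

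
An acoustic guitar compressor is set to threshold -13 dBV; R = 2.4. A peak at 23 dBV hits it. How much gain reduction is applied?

21 dB

23 dBV exceeds the threshold by 36 dB.
After 2.4:1 compression the overshoot becomes 36/2.4 = 15 dB.
GR = overshoot in − overshoot out = 36 − 15 = 21 dB.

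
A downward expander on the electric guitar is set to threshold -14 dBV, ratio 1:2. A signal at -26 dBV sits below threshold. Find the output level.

The input is 12 dB below the -14 dBV threshold.
A 1:2 expander multiplies undershoot by 2: 12 × 2 = 24 dB below threshold.
Output = -14 − 24 = -38 dBV.

-38 dBV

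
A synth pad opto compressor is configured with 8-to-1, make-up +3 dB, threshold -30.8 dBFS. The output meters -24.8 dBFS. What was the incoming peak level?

-6.8 dBFS

Stripping the +3 dB make-up gives -27.8 dBFS at the gain stage.
The compressed level sits -27.8 − (-30.8) = 3 dB over threshold.
Before 8:1 compression the overshoot was 3 × 8 = 24 dB, so input = -30.8 + 24 = -6.8 dBFS.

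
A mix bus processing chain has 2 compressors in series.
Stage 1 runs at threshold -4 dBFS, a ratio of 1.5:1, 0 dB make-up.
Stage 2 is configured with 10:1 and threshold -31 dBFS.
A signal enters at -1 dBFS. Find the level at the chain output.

-28.1 dBFS

Stage 1: 3 dB above -4 dBFS, reduced 1.5:1 to 2 dB above → -2 dBFS.
Stage 2: overshoot 29 dB → 29/10 = 2.9 dB → -28.1 dBFS.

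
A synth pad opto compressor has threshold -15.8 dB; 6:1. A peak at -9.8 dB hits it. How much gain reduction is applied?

5 dB

The signal is 6 dB above threshold.
After 6:1 compression the overshoot becomes 6/6 = 1 dB.
GR = overshoot in − overshoot out = 6 − 1 = 5 dB.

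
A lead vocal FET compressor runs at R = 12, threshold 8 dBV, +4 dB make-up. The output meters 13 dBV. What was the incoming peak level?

Remove make-up: 13 − 4 = 9 dBV.
The compressed level sits 9 − 8 = 1 dB over threshold.
Undo the ratio: input overshoot = 1 × 12 = 12 dB, giving input = 20 dBV.

20 dBV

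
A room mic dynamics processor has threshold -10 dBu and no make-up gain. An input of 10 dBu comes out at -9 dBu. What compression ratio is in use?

20:1

Input overshoot = 10 − (-10) = 20 dB; output overshoot = -9 − (-10) = 1 dB.
Ratio = 20 / 1 = 20.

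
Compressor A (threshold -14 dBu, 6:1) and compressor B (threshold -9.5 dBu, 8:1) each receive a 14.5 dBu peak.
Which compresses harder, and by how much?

A, by 2.75 dB

A: GR = 28.5 − 28.5/6 = 23.75 dB.
B: GR = 24 − 24/8 = 21 dB.
A applies 2.75 dB more gain reduction.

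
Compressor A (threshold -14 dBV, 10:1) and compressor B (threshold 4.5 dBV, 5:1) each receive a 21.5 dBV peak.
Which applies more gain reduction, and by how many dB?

A, by 18.35 dB

A: 35.5 dB over, compressed to 3.55 dB over, so 31.95 dB of GR.
B: 17 dB over, compressed to 3.4 dB over, so 13.6 dB of GR.
A applies 18.35 dB more gain reduction.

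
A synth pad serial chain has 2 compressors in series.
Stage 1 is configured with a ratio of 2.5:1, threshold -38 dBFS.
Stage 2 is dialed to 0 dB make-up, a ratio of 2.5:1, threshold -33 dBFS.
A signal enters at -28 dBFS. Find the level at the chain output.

Stage 1: -28 dBFS is 10 dB over -38 dBFS; at 2.5:1 that becomes 4 dB over, giving -34 dBFS.
Stage 2: -34 dBFS ≤ -33 dBFS, so stage 2 doesn't engage; output -34 dBFS.

-34 dBFS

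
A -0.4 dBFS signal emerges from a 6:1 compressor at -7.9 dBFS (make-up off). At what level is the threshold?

Gain reduction = -0.4 − (-7.9) = 7.5 dB; output overshoot = GR / (R − 1) = 7.5 / 5 = 1.5 dB.
Threshold = output − output overshoot = -7.9 − 1.5 = -9.4 dBFS.

-9.4 dBFS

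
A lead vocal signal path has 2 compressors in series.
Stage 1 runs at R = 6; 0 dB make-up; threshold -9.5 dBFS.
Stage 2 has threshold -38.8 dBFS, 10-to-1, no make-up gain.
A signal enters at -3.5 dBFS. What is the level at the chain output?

Stage 1: overshoot 6 dB → 6/6 = 1 dB → -8.5 dBFS.
Stage 2: -8.5 dBFS is 30.3 dB over -38.8 dBFS; at 10:1 that becomes 3.03 dB over, giving -35.77 dBFS.

-35.77 dBFS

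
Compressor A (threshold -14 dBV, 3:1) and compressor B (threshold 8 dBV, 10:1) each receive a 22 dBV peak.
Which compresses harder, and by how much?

A: 36 dB over, compressed to 12 dB over, so 24 dB of GR.
B: 14 dB over, compressed to 1.4 dB over, so 12.6 dB of GR.
A reduces 11.4 dB more.

A, by 11.4 dB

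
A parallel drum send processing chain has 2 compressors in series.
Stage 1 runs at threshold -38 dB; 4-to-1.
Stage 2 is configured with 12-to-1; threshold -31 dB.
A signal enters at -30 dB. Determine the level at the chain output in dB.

Stage 1: overshoot 8 dB → 8/4 = 2 dB → -36 dB.
Stage 2: -36 dB ≤ -31 dB, so stage 2 doesn't engage; output -36 dB.

-36 dB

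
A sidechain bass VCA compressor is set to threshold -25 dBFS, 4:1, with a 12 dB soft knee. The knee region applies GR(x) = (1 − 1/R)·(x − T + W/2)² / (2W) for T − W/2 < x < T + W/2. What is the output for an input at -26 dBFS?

-26.78125 dBFS

x − T + W/2 = -26 − (-25) + 6 = 5.
GR = (1 − 1/4) × 5² / 24 = 0.75 × 25 / 24 = 0.78125 dB.
Output = -26 − 0.78125 = -26.78125 dBFS.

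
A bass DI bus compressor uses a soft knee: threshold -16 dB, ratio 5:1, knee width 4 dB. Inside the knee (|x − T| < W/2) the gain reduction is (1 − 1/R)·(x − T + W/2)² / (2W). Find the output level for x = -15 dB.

-15.9 dB

x − T + W/2 = -15 − (-16) + 2 = 3.
GR = (1 − 1/5) × 3² / 8 = 0.8 × 9 / 8 = 0.9 dB.
Output = -15 − 0.9 = -15.9 dB.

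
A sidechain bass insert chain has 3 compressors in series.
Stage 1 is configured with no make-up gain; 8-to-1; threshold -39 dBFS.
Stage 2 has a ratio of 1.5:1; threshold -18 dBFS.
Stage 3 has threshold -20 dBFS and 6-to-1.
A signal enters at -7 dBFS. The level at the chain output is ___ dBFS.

-35 dBFS

Stage 1: overshoot 32 dB → 32/8 = 4 dB → -35 dBFS.
Stage 2: -35 dBFS ≤ -18 dBFS, so stage 2 doesn't engage; output -35 dBFS.
Stage 3: -35 dBFS is at or below the -20 dBFS threshold — no compression; output -35 dBFS.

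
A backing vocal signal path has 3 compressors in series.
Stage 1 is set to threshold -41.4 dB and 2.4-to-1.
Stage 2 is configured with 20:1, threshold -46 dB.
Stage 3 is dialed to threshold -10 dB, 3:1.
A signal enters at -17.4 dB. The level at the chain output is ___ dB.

-45.27 dB

Stage 1: overshoot 24 dB → 24/2.4 = 10 dB → -31.4 dB.
Stage 2: 14.6 dB above -46 dB, reduced 20:1 to 0.73 dB above → -45.27 dB.
Stage 3: -45.27 dB ≤ -10 dB, so stage 3 doesn't engage; output -45.27 dB.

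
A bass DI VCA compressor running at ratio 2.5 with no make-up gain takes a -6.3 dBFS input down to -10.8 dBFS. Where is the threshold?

Input is 7.5 dB above T (since output overshoot × R = input overshoot: (-10.8 − T)·2.5 = -6.3 − T gives T = -13.8 dBFS).
Check: -13.8 + (-6.3 − (-13.8))/2.5 = -13.8 + 3 = -10.8 dBFS. ✓

-13.8 dBFS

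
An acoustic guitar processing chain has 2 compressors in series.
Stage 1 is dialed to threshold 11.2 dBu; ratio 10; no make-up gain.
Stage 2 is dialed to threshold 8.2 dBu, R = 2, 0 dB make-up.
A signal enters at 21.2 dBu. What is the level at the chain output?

10.2 dBu

Stage 1: 21.2 dBu is 10 dB over 11.2 dBu; at 10:1 that becomes 1 dB over, giving 12.2 dBu.
Stage 2: overshoot 4 dB → 4/2 = 2 dB → 10.2 dBu.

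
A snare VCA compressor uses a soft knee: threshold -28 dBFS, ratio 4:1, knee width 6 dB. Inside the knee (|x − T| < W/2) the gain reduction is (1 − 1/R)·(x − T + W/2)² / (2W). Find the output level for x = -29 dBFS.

-29.25 dBFS

x − T + W/2 = -29 − (-28) + 3 = 2.
GR = (1 − 1/4) × 2² / 12 = 0.75 × 4 / 12 = 0.25 dB.
Output = -29 − 0.25 = -29.25 dBFS.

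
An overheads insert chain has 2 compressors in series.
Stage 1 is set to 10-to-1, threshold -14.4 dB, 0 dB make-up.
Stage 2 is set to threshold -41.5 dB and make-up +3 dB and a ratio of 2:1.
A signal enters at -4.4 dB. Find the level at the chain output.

-24.45 dB

Stage 1: overshoot 10 dB → 10/10 = 1 dB → -13.4 dB.
Stage 2: 28.1 dB above -41.5 dB, reduced 2:1 to 14.05 dB above → -27.45 dB; +3 dB make-up → -24.45 dB.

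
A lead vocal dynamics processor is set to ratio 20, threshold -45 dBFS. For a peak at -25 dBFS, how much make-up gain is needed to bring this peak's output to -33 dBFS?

Overshoot 20 dB → 20/20 = 1 dB after compression, so the compressed level is -45 + 1 = -44 dBFS.
Make-up = target − compressed = -33 − (-44) = 11 dB.

11 dB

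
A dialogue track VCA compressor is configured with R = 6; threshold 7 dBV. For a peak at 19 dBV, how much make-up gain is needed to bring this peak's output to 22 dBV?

Overshoot 12 dB → 12/6 = 2 dB after compression, so the compressed level is 7 + 2 = 9 dBV.
Make-up = target − compressed = 22 − 9 = 13 dB.

13 dB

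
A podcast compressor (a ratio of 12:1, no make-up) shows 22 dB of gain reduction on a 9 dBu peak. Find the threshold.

-15 dBu

Input is 24 dB above T (since output overshoot × R = input overshoot: (-13 − T)·12 = 9 − T gives T = -15 dBu).
Check: -15 + (9 − (-15))/12 = -15 + 2 = -13 dBu. ✓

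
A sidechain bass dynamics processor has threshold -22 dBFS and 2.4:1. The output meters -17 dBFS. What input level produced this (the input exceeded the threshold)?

-10 dBFS

The compressed level sits -17 − (-22) = 5 dB over threshold.
Undo the ratio: input overshoot = 5 × 2.4 = 12 dB, giving input = -10 dBFS.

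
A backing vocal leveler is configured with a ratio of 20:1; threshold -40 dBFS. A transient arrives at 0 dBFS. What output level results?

Overshoot: 0 − (-40) = 40 dB.
20:1 compression reduces that to 40/20 = 2 dB over.
Output = -40 + 2 = -38 dBFS.

-38 dBFS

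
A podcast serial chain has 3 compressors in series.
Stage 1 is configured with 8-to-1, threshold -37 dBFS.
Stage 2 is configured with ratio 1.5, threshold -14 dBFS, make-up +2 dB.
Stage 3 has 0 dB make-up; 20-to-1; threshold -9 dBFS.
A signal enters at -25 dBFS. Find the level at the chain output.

Stage 1: 12 dB above -37 dBFS, reduced 8:1 to 1.5 dB above → -35.5 dBFS.
Stage 2: below threshold (-35.5 ≤ -14); passes unchanged; make-up brings it to -33.5 dBFS.
Stage 3: below threshold (-33.5 ≤ -9); passes unchanged; output -33.5 dBFS.

-33.5 dBFS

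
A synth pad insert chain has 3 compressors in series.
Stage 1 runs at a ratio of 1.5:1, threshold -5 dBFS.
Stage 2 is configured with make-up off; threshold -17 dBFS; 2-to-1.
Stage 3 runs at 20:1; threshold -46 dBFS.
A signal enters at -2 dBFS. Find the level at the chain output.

-44.2 dBFS

Stage 1: 3 dB above -5 dBFS, reduced 1.5:1 to 2 dB above → -3 dBFS.
Stage 2: 14 dB above -17 dBFS, reduced 2:1 to 7 dB above → -10 dBFS.
Stage 3: -10 dBFS is 36 dB over -46 dBFS; at 20:1 that becomes 1.8 dB over, giving -44.2 dBFS.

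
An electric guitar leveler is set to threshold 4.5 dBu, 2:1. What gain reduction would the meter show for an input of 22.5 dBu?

9 dB

The signal is 18 dB above threshold.
At 2:1, output sits 18/2 = 9 dB above threshold.
So the signal is attenuated by 18 − 9 = 9 dB.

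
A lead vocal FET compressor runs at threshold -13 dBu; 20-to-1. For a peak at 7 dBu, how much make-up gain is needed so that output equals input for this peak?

19 dB

Overshoot 20 dB → 20/20 = 1 dB after compression, so the compressed level is -13 + 1 = -12 dBu.
Make-up = target − compressed = 7 − (-12) = 19 dB.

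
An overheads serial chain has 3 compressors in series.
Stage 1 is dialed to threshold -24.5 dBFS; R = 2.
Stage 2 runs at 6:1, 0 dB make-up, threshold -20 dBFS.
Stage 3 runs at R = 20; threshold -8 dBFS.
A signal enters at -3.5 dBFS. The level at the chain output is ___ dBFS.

-19 dBFS

Stage 1: 21 dB above -24.5 dBFS, reduced 2:1 to 10.5 dB above → -14 dBFS.
Stage 2: -14 dBFS is 6 dB over -20 dBFS; at 6:1 that becomes 1 dB over, giving -19 dBFS.
Stage 3: below threshold (-19 ≤ -8); passes unchanged; output -19 dBFS.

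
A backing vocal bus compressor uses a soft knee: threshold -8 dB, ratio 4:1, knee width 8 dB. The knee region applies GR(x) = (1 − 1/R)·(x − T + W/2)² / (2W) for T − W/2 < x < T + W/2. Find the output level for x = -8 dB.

x − T + W/2 = -8 − (-8) + 4 = 4.
GR = (1 − 1/4) × 4² / 16 = 0.75 × 16 / 16 = 0.75 dB.
Output = -8 − 0.75 = -8.75 dB.

-8.75 dB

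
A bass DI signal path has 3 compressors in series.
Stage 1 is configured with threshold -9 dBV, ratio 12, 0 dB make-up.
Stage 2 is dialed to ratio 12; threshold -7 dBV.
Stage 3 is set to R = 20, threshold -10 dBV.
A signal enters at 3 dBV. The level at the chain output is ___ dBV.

-9.9 dBV

Stage 1: 3 dBV is 12 dB over -9 dBV; at 12:1 that becomes 1 dB over, giving -8 dBV.
Stage 2: -8 dBV ≤ -7 dBV, so stage 2 doesn't engage; output -8 dBV.
Stage 3: overshoot 2 dB → 2/20 = 0.1 dB → -9.9 dBV.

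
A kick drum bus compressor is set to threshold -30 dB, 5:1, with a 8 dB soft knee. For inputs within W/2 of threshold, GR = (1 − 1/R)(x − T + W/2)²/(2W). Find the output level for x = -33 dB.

-33.05 dB

x − T + W/2 = -33 − (-30) + 4 = 1.
GR = (1 − 1/5) × 1² / 16 = 0.8 × 1 / 16 = 0.05 dB.
Output = -33 − 0.05 = -33.05 dB.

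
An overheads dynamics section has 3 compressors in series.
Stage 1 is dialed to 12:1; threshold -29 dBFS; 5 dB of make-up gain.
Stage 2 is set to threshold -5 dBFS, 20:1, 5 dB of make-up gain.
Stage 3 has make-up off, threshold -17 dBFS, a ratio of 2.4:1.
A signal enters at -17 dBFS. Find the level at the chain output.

-18 dBFS

Stage 1: overshoot 12 dB → 12/12 = 1 dB → -28 dBFS; +5 dB make-up → -23 dBFS.
Stage 2: -23 dBFS ≤ -5 dBFS, so stage 2 doesn't engage; make-up brings it to -18 dBFS.
Stage 3: below threshold (-18 ≤ -17); passes unchanged; output -18 dBFS.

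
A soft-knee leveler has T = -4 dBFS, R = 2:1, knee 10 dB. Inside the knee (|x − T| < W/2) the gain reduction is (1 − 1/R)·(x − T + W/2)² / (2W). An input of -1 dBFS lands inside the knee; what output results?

x − T + W/2 = -1 − (-4) + 5 = 8.
GR = (1 − 1/2) × 8² / 20 = 0.5 × 64 / 20 = 1.6 dB.
Output = -1 − 1.6 = -2.6 dBFS.

-2.6 dBFS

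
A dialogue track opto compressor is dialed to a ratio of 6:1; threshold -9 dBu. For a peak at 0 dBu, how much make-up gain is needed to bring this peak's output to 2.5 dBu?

Overshoot 9 dB → 9/6 = 1.5 dB after compression, so the compressed level is -9 + 1.5 = -7.5 dBu.
Make-up = target − compressed = 2.5 − (-7.5) = 10 dB.

10 dB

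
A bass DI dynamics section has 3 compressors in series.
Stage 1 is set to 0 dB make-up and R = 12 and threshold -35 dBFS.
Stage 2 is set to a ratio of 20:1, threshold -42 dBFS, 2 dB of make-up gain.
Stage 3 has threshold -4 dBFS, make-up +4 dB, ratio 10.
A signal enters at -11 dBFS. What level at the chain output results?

Stage 1: -11 dBFS is 24 dB over -35 dBFS; at 12:1 that becomes 2 dB over, giving -33 dBFS.
Stage 2: -33 dBFS is 9 dB over -42 dBFS; at 20:1 that becomes 0.45 dB over, giving -41.55 dBFS; +2 dB make-up → -39.55 dBFS.
Stage 3: -39.55 dBFS is at or below the -4 dBFS threshold — no compression; make-up brings it to -35.55 dBFS.

-35.55 dBFS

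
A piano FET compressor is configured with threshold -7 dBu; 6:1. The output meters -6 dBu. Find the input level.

Post-compression overshoot = -6 − (-7) = 1 dB.
Undo the ratio: input overshoot = 1 × 6 = 6 dB, giving input = -1 dBu.

-1 dBu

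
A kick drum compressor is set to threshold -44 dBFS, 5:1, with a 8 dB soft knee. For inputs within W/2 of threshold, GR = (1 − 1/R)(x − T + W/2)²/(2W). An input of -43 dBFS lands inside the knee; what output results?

-44.25 dBFS

x − T + W/2 = -43 − (-44) + 4 = 5.
GR = (1 − 1/5) × 5² / 16 = 0.8 × 25 / 16 = 1.25 dB.
Output = -43 − 1.25 = -44.25 dBFS.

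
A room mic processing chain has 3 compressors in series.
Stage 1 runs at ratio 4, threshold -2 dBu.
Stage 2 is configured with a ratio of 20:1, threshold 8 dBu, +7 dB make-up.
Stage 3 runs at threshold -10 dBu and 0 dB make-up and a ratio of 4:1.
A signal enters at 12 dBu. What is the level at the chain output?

Stage 1: 14 dB above -2 dBu, reduced 4:1 to 3.5 dB above → 1.5 dBu.
Stage 2: 1.5 dBu is at or below the 8 dBu threshold — no compression; make-up brings it to 8.5 dBu.
Stage 3: overshoot 18.5 dB → 18.5/4 = 4.625 dB → -5.375 dBu.

-5.375 dBu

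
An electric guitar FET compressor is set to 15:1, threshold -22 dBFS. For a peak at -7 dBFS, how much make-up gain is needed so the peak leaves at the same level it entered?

14 dB

Without make-up, output = threshold + overshoot/15 = -22 + 1 = -21 dBFS.
Gap to target: 14 dB.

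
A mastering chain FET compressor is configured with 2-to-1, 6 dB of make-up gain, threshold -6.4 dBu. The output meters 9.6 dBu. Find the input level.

13.6 dBu

Stripping the +6 dB make-up gives 3.6 dBu at the gain stage.
That's 10 dB above the -6.4 dBu threshold.
Input overshoot = R × output overshoot = 20 dB → input = -6.4 + 20 = 13.6 dBu.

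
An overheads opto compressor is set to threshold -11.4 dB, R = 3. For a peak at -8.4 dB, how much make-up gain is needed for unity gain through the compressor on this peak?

2 dB

Overshoot 3 dB → 3/3 = 1 dB after compression, so the compressed level is -11.4 + 1 = -10.4 dB.
Make-up = target − compressed = -8.4 − (-10.4) = 2 dB.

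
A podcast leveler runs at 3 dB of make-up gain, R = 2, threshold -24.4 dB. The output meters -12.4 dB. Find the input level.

Before make-up, the level was -12.4 − 3 = -15.4 dB.
Post-compression overshoot = -15.4 − (-24.4) = 9 dB.
Before 2:1 compression the overshoot was 9 × 2 = 18 dB, so input = -24.4 + 18 = -6.4 dB.

-6.4 dB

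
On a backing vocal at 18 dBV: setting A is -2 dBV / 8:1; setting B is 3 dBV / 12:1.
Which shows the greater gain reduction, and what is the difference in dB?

A, by 3.75 dB

A: overshoot 20 dB → output overshoot 2.5 dB → GR 17.5 dB.
B: overshoot 15 dB → output overshoot 1.25 dB → GR 13.75 dB.
Difference: 3.75 dB in favour of A.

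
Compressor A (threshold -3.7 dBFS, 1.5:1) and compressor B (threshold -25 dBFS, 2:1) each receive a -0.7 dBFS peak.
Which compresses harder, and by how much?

B, by 11.15 dB

A: 3 dB over, compressed to 2 dB over, so 1 dB of GR.
B: 24.3 dB over, compressed to 12.15 dB over, so 12.15 dB of GR.
Difference: 11.15 dB in favour of B.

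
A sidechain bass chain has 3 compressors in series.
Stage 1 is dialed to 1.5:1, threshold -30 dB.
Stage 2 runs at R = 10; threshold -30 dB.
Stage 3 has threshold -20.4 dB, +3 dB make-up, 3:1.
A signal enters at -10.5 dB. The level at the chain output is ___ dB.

Stage 1: -10.5 dB is 19.5 dB over -30 dB; at 1.5:1 that becomes 13 dB over, giving -17 dB.
Stage 2: 13 dB above -30 dB, reduced 10:1 to 1.3 dB above → -28.7 dB.
Stage 3: below threshold (-28.7 ≤ -20.4); passes unchanged; make-up brings it to -25.7 dB.

-25.7 dB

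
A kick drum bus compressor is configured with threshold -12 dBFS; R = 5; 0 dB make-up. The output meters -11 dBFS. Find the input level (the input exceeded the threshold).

That's 1 dB above the -12 dBFS threshold.
Before 5:1 compression the overshoot was 1 × 5 = 5 dB, so input = -12 + 5 = -7 dBFS.

-7 dBFS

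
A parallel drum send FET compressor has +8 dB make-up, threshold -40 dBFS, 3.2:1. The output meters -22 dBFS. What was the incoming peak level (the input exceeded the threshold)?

-8 dBFS

Before make-up, the level was -22 − 8 = -30 dBFS.
Post-compression overshoot = -30 − (-40) = 10 dB.
Input overshoot = R × output overshoot = 32 dB → input = -40 + 32 = -8 dBFS.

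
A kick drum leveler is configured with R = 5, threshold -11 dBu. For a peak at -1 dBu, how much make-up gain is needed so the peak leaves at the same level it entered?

Overshoot 10 dB → 10/5 = 2 dB after compression, so the compressed level is -11 + 2 = -9 dBu.
Make-up = target − compressed = -1 − (-9) = 8 dB.

8 dB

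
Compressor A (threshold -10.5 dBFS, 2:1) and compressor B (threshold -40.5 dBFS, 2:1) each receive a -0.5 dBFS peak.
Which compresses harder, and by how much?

B, by 15 dB

A: GR = 10 − 10/2 = 5 dB.
B: GR = 40 − 40/2 = 20 dB.
Difference: 15 dB in favour of B.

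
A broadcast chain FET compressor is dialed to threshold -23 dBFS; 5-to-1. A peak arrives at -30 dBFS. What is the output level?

-30 dBFS is 7 dB below the -23 dBFS threshold, so no gain reduction is applied.
Output = input = -30 dBFS.

-30 dBFS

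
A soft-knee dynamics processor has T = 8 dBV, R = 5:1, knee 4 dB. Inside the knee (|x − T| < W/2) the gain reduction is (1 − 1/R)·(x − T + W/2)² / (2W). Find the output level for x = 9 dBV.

x − T + W/2 = 9 − 8 + 2 = 3.
GR = (1 − 1/5) × 3² / 8 = 0.8 × 9 / 8 = 0.9 dB.
Output = 9 − 0.9 = 8.1 dBV.

8.1 dBV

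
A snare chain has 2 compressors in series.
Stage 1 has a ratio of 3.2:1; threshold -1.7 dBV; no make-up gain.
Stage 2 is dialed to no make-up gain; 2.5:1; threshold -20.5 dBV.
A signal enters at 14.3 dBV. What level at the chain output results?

-10.98 dBV

Stage 1: 16 dB above -1.7 dBV, reduced 3.2:1 to 5 dB above → 3.3 dBV.
Stage 2: 3.3 dBV is 23.8 dB over -20.5 dBV; at 2.5:1 that becomes 9.52 dB over, giving -10.98 dBV.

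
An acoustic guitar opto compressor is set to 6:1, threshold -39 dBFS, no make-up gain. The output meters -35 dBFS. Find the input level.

The compressed level sits -35 − (-39) = 4 dB over threshold.
Undo the ratio: input overshoot = 4 × 6 = 24 dB, giving input = -15 dBFS.

-15 dBFS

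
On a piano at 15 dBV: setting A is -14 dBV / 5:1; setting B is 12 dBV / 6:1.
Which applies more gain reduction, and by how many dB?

A, by 20.7 dB

A: overshoot 29 dB → output overshoot 5.8 dB → GR 23.2 dB.
B: overshoot 3 dB → output overshoot 0.5 dB → GR 2.5 dB.
A applies 20.7 dB more gain reduction.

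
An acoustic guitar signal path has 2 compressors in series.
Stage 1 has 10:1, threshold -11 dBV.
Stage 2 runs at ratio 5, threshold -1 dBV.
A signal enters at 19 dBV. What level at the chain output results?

Stage 1: 19 dBV is 30 dB over -11 dBV; at 10:1 that becomes 3 dB over, giving -8 dBV.
Stage 2: -8 dBV ≤ -1 dBV, so stage 2 doesn't engage; output -8 dBV.

-8 dBV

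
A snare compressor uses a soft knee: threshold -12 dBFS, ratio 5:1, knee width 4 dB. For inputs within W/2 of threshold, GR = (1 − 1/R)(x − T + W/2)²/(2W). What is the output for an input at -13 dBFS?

-13.1 dBFS

x − T + W/2 = -13 − (-12) + 2 = 1.
GR = (1 − 1/5) × 1² / 8 = 0.8 × 1 / 8 = 0.1 dB.
Output = -13 − 0.1 = -13.1 dBFS.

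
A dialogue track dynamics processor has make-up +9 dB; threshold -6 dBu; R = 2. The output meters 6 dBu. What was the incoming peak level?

Remove make-up: 6 − 9 = -3 dBu.
Post-compression overshoot = -3 − (-6) = 3 dB.
Before 2:1 compression the overshoot was 3 × 2 = 6 dB, so input = -6 + 6 = 0 dBu.

0 dBu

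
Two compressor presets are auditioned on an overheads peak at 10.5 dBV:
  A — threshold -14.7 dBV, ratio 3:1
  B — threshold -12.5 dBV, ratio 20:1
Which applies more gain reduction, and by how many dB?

A: GR = 25.2 − 25.2/3 = 16.8 dB.
B: GR = 23 − 23/20 = 21.85 dB.
B applies 5.05 dB more gain reduction.

B, by 5.05 dB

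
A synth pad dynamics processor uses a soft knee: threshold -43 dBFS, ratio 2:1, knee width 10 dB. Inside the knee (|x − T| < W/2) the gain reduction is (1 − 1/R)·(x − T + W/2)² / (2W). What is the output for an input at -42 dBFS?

x − T + W/2 = -42 − (-43) + 5 = 6.
GR = (1 − 1/2) × 6² / 20 = 0.5 × 36 / 20 = 0.9 dB.
Output = -42 − 0.9 = -42.9 dBFS.

-42.9 dBFS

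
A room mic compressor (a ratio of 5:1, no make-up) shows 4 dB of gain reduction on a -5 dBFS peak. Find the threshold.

-10 dBFS

Input is 5 dB above T (since output overshoot × R = input overshoot: (-9 − T)·5 = -5 − T gives T = -10 dBFS).
Check: -10 + (-5 − (-10))/5 = -10 + 1 = -9 dBFS. ✓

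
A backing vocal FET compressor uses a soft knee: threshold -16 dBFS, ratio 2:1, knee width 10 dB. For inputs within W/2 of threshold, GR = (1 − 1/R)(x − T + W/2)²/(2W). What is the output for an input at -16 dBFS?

x − T + W/2 = -16 − (-16) + 5 = 5.
GR = (1 − 1/2) × 5² / 20 = 0.5 × 25 / 20 = 0.625 dB.
Output = -16 − 0.625 = -16.625 dBFS.

-16.625 dBFS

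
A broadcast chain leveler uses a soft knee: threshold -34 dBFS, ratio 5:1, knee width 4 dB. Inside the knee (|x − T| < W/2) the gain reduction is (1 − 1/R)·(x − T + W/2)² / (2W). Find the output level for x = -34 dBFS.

x − T + W/2 = -34 − (-34) + 2 = 2.
GR = (1 − 1/5) × 2² / 8 = 0.8 × 4 / 8 = 0.4 dB.
Output = -34 − 0.4 = -34.4 dBFS.

-34.4 dBFS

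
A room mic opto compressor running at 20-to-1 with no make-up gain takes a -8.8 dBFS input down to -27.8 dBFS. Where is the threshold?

-28.8 dBFS

Let T be the threshold. Output overshoot = (input overshoot)/R, so -27.8 − T = (-8.8 − T)/20.
20·(-27.8 − T) = -8.8 − T → 19·T = -556 − (-8.8) = -547.2.
T = -547.2/19 = -28.8 dBFS.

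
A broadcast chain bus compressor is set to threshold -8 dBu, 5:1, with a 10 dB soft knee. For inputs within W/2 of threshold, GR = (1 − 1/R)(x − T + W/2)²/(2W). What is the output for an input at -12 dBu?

-12.04 dBu

x − T + W/2 = -12 − (-8) + 5 = 1.
GR = (1 − 1/5) × 1² / 20 = 0.8 × 1 / 20 = 0.04 dB.
Output = -12 − 0.04 = -12.04 dBu.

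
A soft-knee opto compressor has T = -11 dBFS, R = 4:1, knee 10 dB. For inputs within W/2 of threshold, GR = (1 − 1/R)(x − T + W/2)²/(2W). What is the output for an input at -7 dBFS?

-10.0375 dBFS

x − T + W/2 = -7 − (-11) + 5 = 9.
GR = (1 − 1/4) × 9² / 20 = 0.75 × 81 / 20 = 3.0375 dB.
Output = -7 − 3.0375 = -10.0375 dBFS.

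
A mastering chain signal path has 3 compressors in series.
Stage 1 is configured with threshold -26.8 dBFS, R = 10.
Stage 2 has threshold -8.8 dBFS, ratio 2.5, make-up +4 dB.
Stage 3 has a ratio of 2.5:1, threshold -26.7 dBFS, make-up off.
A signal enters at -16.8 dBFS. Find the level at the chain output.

Stage 1: overshoot 10 dB → 10/10 = 1 dB → -25.8 dBFS.
Stage 2: -25.8 dBFS ≤ -8.8 dBFS, so stage 2 doesn't engage; make-up brings it to -21.8 dBFS.
Stage 3: 4.9 dB above -26.7 dBFS, reduced 2.5:1 to 1.96 dB above → -24.74 dBFS.

-24.74 dBFS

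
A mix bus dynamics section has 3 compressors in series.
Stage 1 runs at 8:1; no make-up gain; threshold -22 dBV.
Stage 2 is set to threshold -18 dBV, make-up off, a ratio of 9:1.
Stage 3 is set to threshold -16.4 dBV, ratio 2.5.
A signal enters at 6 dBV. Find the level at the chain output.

-18.5 dBV

Stage 1: overshoot 28 dB → 28/8 = 3.5 dB → -18.5 dBV.
Stage 2: -18.5 dBV ≤ -18 dBV, so stage 2 doesn't engage; output -18.5 dBV.
Stage 3: below threshold (-18.5 ≤ -16.4); passes unchanged; output -18.5 dBV.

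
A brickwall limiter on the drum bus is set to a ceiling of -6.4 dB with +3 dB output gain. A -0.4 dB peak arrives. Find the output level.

-3.4 dB

A brickwall limiter is an ∞:1 compressor: any input above the ceiling is clamped to -6.4 dB.
Output gain then adds 3 dB: -6.4 + 3 = -3.4 dB.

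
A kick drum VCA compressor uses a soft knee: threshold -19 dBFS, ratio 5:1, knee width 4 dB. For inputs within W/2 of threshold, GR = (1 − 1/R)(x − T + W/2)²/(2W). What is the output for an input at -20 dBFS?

-20.1 dBFS

x − T + W/2 = -20 − (-19) + 2 = 1.
GR = (1 − 1/5) × 1² / 8 = 0.8 × 1 / 8 = 0.1 dB.
Output = -20 − 0.1 = -20.1 dBFS.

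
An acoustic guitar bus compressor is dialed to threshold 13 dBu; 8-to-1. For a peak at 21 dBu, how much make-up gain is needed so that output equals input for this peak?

7 dB

Overshoot 8 dB → 8/8 = 1 dB after compression, so the compressed level is 13 + 1 = 14 dBu.
Make-up = target − compressed = 21 − 14 = 7 dB.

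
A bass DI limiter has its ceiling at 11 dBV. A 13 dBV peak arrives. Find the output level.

11 dBV

The limiter clamps the peak to its 11 dBV ceiling.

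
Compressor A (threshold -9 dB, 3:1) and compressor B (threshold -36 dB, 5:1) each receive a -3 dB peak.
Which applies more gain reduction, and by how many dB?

B, by 22.4 dB

A: GR = 6 − 6/3 = 4 dB.
B: GR = 33 − 33/5 = 26.4 dB.
B applies 22.4 dB more gain reduction.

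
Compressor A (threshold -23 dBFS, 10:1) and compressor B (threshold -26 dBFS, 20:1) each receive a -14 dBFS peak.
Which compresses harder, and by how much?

B, by 3.3 dB

A: GR = 9 − 9/10 = 8.1 dB.
B: GR = 12 − 12/20 = 11.4 dB.
Difference: 3.3 dB in favour of B.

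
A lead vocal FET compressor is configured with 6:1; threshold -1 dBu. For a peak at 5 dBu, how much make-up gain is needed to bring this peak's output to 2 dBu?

Without make-up, output = threshold + overshoot/6 = -1 + 1 = 0 dBu.
Gap to target: 2 dB.

2 dB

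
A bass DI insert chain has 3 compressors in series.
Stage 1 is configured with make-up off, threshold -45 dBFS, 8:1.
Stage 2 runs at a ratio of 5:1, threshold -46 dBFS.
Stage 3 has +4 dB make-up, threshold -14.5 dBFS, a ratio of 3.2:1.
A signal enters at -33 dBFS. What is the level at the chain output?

-41.5 dBFS

Stage 1: -33 dBFS is 12 dB over -45 dBFS; at 8:1 that becomes 1.5 dB over, giving -43.5 dBFS.
Stage 2: overshoot 2.5 dB → 2.5/5 = 0.5 dB → -45.5 dBFS.
Stage 3: -45.5 dBFS ≤ -14.5 dBFS, so stage 3 doesn't engage; make-up brings it to -41.5 dBFS.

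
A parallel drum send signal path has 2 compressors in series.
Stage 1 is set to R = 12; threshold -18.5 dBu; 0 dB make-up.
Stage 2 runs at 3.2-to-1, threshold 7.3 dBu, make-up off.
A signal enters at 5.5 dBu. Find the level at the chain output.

Stage 1: 5.5 dBu is 24 dB over -18.5 dBu; at 12:1 that becomes 2 dB over, giving -16.5 dBu.
Stage 2: below threshold (-16.5 ≤ 7.3); passes unchanged; output -16.5 dBu.

-16.5 dBu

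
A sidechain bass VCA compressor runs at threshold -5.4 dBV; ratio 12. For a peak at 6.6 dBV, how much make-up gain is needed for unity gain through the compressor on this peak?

11 dB

Without make-up, output = threshold + overshoot/12 = -5.4 + 1 = -4.4 dBV.
Gap to target: 11 dB.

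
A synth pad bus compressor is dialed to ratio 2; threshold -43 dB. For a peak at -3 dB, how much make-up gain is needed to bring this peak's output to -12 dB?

11 dB

The peak compresses to -43 + 40/2 = -23 dB.
To reach -12 dB requires -12 − (-23) = 11 dB of make-up.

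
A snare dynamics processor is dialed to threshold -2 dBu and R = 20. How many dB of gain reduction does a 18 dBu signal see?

19 dB

Overshoot = 18 − (-2) = 20 dB.
At 20:1, output sits 20/20 = 1 dB above threshold.
GR = overshoot in − overshoot out = 20 − 1 = 19 dB.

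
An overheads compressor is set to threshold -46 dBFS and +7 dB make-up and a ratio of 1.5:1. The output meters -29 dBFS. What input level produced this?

Remove make-up: -29 − 7 = -36 dBFS.
That's 10 dB above the -46 dBFS threshold.
Before 1.5:1 compression the overshoot was 10 × 1.5 = 15 dB, so input = -46 + 15 = -31 dBFS.

-31 dBFS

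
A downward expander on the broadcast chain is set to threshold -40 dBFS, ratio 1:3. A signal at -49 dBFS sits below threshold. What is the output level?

-67 dBFS

Undershoot = (-40) − (-49) = 9 dB.
At 1:3, that expands to 27 dB under threshold.
Output = -40 − 27 = -67 dBFS.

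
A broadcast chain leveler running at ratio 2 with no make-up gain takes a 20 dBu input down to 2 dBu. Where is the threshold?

Let T be the threshold. Output overshoot = (input overshoot)/R, so 2 − T = (20 − T)/2.
2·(2 − T) = 20 − T → 1·T = 4 − 20 = -16.
T = -16/1 = -16 dBu.

-16 dBu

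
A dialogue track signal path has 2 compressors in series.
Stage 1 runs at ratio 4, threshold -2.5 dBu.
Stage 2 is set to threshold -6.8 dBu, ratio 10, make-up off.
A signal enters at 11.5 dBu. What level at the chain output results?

Stage 1: 11.5 dBu is 14 dB over -2.5 dBu; at 4:1 that becomes 3.5 dB over, giving 1 dBu.
Stage 2: 7.8 dB above -6.8 dBu, reduced 10:1 to 0.78 dB above → -6.02 dBu.

-6.02 dBu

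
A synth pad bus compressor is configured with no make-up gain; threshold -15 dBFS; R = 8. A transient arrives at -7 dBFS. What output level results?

The input is 8 dB above the -15 dBFS threshold.
At 8:1 the overshoot is divided by 8, leaving 1 dB above threshold.
So the level is -15 + 1 = -14 dBFS.

-14 dBFS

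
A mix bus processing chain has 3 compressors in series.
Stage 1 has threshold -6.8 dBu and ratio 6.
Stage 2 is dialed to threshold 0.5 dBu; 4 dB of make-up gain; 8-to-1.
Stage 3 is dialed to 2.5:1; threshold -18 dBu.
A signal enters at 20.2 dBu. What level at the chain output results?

-10.12 dBu

Stage 1: 20.2 dBu is 27 dB over -6.8 dBu; at 6:1 that becomes 4.5 dB over, giving -2.3 dBu.
Stage 2: -2.3 dBu ≤ 0.5 dBu, so stage 2 doesn't engage; make-up brings it to 1.7 dBu.
Stage 3: 1.7 dBu is 19.7 dB over -18 dBu; at 2.5:1 that becomes 7.88 dB over, giving -10.12 dBu.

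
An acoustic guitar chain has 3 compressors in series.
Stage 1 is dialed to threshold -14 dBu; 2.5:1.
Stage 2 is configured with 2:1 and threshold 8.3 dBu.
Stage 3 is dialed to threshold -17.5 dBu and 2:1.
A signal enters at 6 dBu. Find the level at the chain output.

-11.75 dBu

Stage 1: 6 dBu is 20 dB over -14 dBu; at 2.5:1 that becomes 8 dB over, giving -6 dBu.
Stage 2: below threshold (-6 ≤ 8.3); passes unchanged; output -6 dBu.
Stage 3: 11.5 dB above -17.5 dBu, reduced 2:1 to 5.75 dB above → -11.75 dBu.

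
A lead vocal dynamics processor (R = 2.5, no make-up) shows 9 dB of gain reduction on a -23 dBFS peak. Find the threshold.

-38 dBFS

Input is 15 dB above T (since output overshoot × R = input overshoot: (-32 − T)·2.5 = -23 − T gives T = -38 dBFS).
Check: -38 + (-23 − (-38))/2.5 = -38 + 6 = -32 dBFS. ✓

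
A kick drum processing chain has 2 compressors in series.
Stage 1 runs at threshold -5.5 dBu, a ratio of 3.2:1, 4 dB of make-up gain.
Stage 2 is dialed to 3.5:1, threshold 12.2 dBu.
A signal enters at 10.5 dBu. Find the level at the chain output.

Stage 1: 16 dB above -5.5 dBu, reduced 3.2:1 to 5 dB above → -0.5 dBu; +4 dB make-up → 3.5 dBu.
Stage 2: below threshold (3.5 ≤ 12.2); passes unchanged; output 3.5 dBu.

3.5 dBu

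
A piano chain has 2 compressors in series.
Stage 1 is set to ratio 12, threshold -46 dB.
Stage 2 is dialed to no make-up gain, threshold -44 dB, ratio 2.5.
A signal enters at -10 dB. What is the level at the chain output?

-43.6 dB

Stage 1: overshoot 36 dB → 36/12 = 3 dB → -43 dB.
Stage 2: overshoot 1 dB → 1/2.5 = 0.4 dB → -43.6 dB.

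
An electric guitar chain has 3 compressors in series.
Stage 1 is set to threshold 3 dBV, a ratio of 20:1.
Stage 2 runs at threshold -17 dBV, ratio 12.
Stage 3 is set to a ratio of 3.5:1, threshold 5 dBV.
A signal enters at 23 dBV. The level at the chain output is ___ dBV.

-15.25 dBV

Stage 1: overshoot 20 dB → 20/20 = 1 dB → 4 dBV.
Stage 2: overshoot 21 dB → 21/12 = 1.75 dB → -15.25 dBV.
Stage 3: -15.25 dBV ≤ 5 dBV, so stage 3 doesn't engage; output -15.25 dBV.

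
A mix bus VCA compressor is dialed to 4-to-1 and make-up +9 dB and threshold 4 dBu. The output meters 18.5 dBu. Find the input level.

26 dBu

Remove make-up: 18.5 − 9 = 9.5 dBu.
The compressed level sits 9.5 − 4 = 5.5 dB over threshold.
Before 4:1 compression the overshoot was 5.5 × 4 = 22 dB, so input = 4 + 22 = 26 dBu.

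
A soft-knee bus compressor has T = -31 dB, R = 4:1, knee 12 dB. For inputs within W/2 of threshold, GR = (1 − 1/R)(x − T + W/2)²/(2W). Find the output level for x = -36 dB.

x − T + W/2 = -36 − (-31) + 6 = 1.
GR = (1 − 1/4) × 1² / 24 = 0.75 × 1 / 24 = 0.03125 dB.
Output = -36 − 0.03125 = -36.03125 dB.

-36.03125 dB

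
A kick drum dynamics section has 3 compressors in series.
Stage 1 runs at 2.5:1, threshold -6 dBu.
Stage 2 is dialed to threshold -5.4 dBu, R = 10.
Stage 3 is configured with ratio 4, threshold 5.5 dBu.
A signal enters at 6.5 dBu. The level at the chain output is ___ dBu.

-4.96 dBu

Stage 1: 12.5 dB above -6 dBu, reduced 2.5:1 to 5 dB above → -1 dBu.
Stage 2: -1 dBu is 4.4 dB over -5.4 dBu; at 10:1 that becomes 0.44 dB over, giving -4.96 dBu.
Stage 3: -4.96 dBu ≤ 5.5 dBu, so stage 3 doesn't engage; output -4.96 dBu.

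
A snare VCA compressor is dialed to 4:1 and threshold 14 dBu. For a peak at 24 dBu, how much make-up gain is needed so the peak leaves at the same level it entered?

The peak compresses to 14 + 10/4 = 16.5 dBu.
To reach 24 dBu requires 24 − 16.5 = 7.5 dB of make-up.

7.5 dB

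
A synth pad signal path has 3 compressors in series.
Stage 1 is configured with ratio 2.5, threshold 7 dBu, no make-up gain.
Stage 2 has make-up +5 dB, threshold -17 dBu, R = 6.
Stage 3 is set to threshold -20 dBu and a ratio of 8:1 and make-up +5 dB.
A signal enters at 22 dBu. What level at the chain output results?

-13.375 dBu

Stage 1: 22 dBu is 15 dB over 7 dBu; at 2.5:1 that becomes 6 dB over, giving 13 dBu.
Stage 2: 30 dB above -17 dBu, reduced 6:1 to 5 dB above → -12 dBu; +5 dB make-up → -7 dBu.
Stage 3: -7 dBu is 13 dB over -20 dBu; at 8:1 that becomes 1.625 dB over, giving -18.375 dBu; +5 dB make-up → -13.375 dBu.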